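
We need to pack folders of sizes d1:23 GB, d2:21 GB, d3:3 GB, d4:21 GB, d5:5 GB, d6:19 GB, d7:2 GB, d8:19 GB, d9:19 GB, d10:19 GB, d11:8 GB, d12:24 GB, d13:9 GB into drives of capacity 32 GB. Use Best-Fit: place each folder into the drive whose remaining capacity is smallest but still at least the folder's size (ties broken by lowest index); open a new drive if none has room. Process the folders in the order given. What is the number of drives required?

Put d1 (23 GB) in drive 1; 9 GB remain.
Put d2 (21 GB) in drive 2; 11 GB remain.
Put d3 (3 GB) in drive 1; 6 GB remain.
Put d4 (21 GB) in drive 3; 11 GB remain.
Put d5 (5 GB) in drive 1; 1 GB remain.
Put d6 (19 GB) in drive 4; 13 GB remain.
Put d7 (2 GB) in drive 2; 9 GB remain.
Put d8 (19 GB) in drive 5; 13 GB remain.
Put d9 (19 GB) in drive 6; 13 GB remain.
Put d10 (19 GB) in drive 7; 13 GB remain.
Put d11 (8 GB) in drive 2; 1 GB remain.
Put d12 (24 GB) in drive 8; 8 GB remain.
Put d13 (9 GB) in drive 3; 2 GB remain.

8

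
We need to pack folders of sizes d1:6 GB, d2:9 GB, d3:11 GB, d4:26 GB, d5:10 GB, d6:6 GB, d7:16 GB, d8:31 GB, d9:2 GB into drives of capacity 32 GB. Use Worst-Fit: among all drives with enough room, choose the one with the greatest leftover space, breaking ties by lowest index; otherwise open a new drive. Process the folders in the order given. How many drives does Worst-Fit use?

drive 1: place d1 (6 GB), 26 GB left
drive 1: place d2 (9 GB), 17 GB left
drive 1: place d3 (11 GB), 6 GB left
drive 2: place d4 (26 GB), 6 GB left
drive 3: place d5 (10 GB), 22 GB left
drive 3: place d6 (6 GB), 16 GB left
drive 3: place d7 (16 GB), 0 GB left
drive 4: place d8 (31 GB), 1 GB left
drive 1: place d9 (2 GB), 4 GB left

4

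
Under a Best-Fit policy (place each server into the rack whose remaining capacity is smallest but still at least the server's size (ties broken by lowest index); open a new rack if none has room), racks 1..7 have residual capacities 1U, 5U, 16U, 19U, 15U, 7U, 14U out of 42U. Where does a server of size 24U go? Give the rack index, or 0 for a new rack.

0

No rack has ≥ 24U free, so a new rack is opened.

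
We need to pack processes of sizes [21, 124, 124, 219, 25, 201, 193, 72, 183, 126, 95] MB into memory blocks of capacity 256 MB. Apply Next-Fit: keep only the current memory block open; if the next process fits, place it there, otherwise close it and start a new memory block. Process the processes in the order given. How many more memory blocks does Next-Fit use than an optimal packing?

Next-Fit: [21,124] [124] [219,25] [201] [193] [72,183] [126,95] → 7 memory blocks.
Total size 1383 MB; any packing needs at least ⌈1383/256⌉ = 6 memory blocks.
An optimal packing achieves that bound: [219,25] [201,21] [193] [183,72] [126,124] [124,95] → 6 memory blocks.
Excess: 7 − 6 = 1.

1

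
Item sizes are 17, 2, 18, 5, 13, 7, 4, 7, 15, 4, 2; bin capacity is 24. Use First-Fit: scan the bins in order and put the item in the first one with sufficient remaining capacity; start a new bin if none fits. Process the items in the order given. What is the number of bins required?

4

17 → bin 1 (remaining 7)
2 → bin 1 (remaining 5)
18 → bin 2 (remaining 6)
5 → bin 1 (remaining 0)
13 → bin 3 (remaining 11)
7 → bin 3 (remaining 4)
4 → bin 2 (remaining 2)
7 → bin 4 (remaining 17)
15 → bin 4 (remaining 2)
4 → bin 3 (remaining 0)
2 → bin 2 (remaining 0)
Final bins: [17,2,5] [18,4,2] [13,7,4] [7,15].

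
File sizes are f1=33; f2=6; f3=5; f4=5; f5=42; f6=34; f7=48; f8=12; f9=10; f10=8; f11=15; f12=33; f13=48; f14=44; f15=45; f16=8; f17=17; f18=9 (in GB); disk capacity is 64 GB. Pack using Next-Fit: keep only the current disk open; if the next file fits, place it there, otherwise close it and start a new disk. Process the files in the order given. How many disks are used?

disk 1: place f1 (33 GB), 31 GB left
disk 1: place f2 (6 GB), 25 GB left
disk 1: place f3 (5 GB), 20 GB left
disk 1: place f4 (5 GB), 15 GB left
disk 2: place f5 (42 GB), 22 GB left
disk 3: place f6 (34 GB), 30 GB left
disk 4: place f7 (48 GB), 16 GB left
disk 4: place f8 (12 GB), 4 GB left
disk 5: place f9 (10 GB), 54 GB left
disk 5: place f10 (8 GB), 46 GB left
disk 5: place f11 (15 GB), 31 GB left
disk 6: place f12 (33 GB), 31 GB left
disk 7: place f13 (48 GB), 16 GB left
disk 8: place f14 (44 GB), 20 GB left
disk 9: place f15 (45 GB), 19 GB left
disk 9: place f16 (8 GB), 11 GB left
disk 10: place f17 (17 GB), 47 GB left
disk 10: place f18 (9 GB), 38 GB left

10 disks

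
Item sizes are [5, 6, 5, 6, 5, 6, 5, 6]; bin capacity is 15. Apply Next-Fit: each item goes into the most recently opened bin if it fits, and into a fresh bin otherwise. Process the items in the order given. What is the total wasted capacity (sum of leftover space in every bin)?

16

5 → bin 1 (remaining 10)
6 → bin 1 (remaining 4)
5 → bin 2 (remaining 10)
6 → bin 2 (remaining 4)
5 → bin 3 (remaining 10)
6 → bin 3 (remaining 4)
5 → bin 4 (remaining 10)
6 → bin 4 (remaining 4)
4 bins × 15 = 60; used 44; unused 16.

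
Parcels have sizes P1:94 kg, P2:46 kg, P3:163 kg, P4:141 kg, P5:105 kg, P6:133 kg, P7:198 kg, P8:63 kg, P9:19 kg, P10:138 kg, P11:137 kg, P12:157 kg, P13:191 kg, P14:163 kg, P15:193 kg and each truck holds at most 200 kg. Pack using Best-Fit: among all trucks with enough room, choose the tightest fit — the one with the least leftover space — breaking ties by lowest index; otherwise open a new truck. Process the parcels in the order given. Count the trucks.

truck 1: place P1 (94 kg), 106 kg left
truck 1: place P2 (46 kg), 60 kg left
truck 2: place P3 (163 kg), 37 kg left
truck 3: place P4 (141 kg), 59 kg left
truck 4: place P5 (105 kg), 95 kg left
truck 5: place P6 (133 kg), 67 kg left
truck 6: place P7 (198 kg), 2 kg left
truck 5: place P8 (63 kg), 4 kg left
truck 2: place P9 (19 kg), 18 kg left
truck 7: place P10 (138 kg), 62 kg left
truck 8: place P11 (137 kg), 63 kg left
truck 9: place P12 (157 kg), 43 kg left
truck 10: place P13 (191 kg), 9 kg left
truck 11: place P14 (163 kg), 37 kg left
truck 12: place P15 (193 kg), 7 kg left

12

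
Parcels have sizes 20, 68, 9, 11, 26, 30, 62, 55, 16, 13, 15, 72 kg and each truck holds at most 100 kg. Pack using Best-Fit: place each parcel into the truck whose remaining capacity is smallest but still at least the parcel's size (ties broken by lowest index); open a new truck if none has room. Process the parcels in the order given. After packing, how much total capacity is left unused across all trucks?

103

20 kg → truck 1 (remaining 80 kg)
68 kg → truck 1 (remaining 12 kg)
9 kg → truck 1 (remaining 3 kg)
11 kg → truck 2 (remaining 89 kg)
26 kg → truck 2 (remaining 63 kg)
30 kg → truck 2 (remaining 33 kg)
62 kg → truck 3 (remaining 38 kg)
55 kg → truck 4 (remaining 45 kg)
16 kg → truck 2 (remaining 17 kg)
13 kg → truck 2 (remaining 4 kg)
15 kg → truck 3 (remaining 23 kg)
72 kg → truck 5 (remaining 28 kg)
5 trucks × 100 kg = 500 kg; used 397 kg; unused 103 kg.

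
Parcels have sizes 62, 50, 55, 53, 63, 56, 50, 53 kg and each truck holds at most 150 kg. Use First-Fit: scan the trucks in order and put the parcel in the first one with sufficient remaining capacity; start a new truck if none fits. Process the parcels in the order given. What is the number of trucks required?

truck 1: place 62 kg, 88 kg left
truck 1: place 50 kg, 38 kg left
truck 2: place 55 kg, 95 kg left
truck 2: place 53 kg, 42 kg left
truck 3: place 63 kg, 87 kg left
truck 3: place 56 kg, 31 kg left
truck 4: place 50 kg, 100 kg left
truck 4: place 53 kg, 47 kg left
Final trucks: [62,50] [55,53] [63,56] [50,53].

4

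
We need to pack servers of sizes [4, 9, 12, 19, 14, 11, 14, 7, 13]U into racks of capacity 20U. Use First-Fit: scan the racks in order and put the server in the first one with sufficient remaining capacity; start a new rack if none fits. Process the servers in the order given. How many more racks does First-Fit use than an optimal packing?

1

First-Fit: [4,9,7] [12] [19] [14] [11] [14] [13] → 7 racks.
Total size 103U; any packing needs at least ⌈103/20⌉ = 6 racks.
An optimal packing achieves that bound: [19] [14,4] [14] [13,7] [12] [11,9] → 6 racks.
Excess: 7 − 6 = 1.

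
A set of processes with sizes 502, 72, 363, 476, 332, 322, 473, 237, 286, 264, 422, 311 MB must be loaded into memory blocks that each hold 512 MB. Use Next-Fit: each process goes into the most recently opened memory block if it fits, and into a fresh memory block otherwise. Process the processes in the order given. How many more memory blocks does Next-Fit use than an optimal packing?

Next-Fit: [502] [72,363] [476] [332] [322] [473] [237] [286] [264] [422] [311] → 11 memory blocks.
10 processes exceed 256 MB (half the capacity), and no two of those can share a memory block, so at least 10 memory blocks are needed.
An optimal packing achieves that bound: [502] [476] [473] [422,72] [363] [332] [322] [311] [286] [264,237] → 10 memory blocks.
Excess: 11 − 10 = 1.

1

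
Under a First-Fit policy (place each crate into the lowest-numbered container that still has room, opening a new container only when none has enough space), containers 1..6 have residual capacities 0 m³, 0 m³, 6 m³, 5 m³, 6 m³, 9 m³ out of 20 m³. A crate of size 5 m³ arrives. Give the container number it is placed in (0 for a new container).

Containers with room: container 3 (6 m³), container 4 (5 m³), container 5 (6 m³), container 6 (9 m³).
The first with room is container 3.

3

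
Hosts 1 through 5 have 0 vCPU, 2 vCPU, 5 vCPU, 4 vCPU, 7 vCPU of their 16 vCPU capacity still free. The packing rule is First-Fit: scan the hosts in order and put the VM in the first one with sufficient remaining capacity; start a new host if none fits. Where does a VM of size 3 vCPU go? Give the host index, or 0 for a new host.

3

Hosts with room: host 3 (5 vCPU), host 4 (4 vCPU), host 5 (7 vCPU).
The first with room is host 3.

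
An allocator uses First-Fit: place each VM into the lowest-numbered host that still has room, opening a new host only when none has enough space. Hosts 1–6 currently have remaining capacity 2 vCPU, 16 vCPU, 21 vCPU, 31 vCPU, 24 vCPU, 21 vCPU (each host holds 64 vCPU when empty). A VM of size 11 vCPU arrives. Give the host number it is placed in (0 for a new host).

Hosts with room: host 2 (16 vCPU), host 3 (21 vCPU), host 4 (31 vCPU), host 5 (24 vCPU), host 6 (21 vCPU).
The first with room is host 2.

2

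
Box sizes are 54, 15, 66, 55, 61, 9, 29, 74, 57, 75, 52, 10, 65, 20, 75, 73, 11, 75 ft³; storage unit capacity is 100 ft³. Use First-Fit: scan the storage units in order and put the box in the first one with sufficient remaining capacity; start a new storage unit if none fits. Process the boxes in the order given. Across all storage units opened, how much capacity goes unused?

Put 54 ft³ in storage unit 1; 46 ft³ remain.
Put 15 ft³ in storage unit 1; 31 ft³ remain.
Put 66 ft³ in storage unit 2; 34 ft³ remain.
Put 55 ft³ in storage unit 3; 45 ft³ remain.
Put 61 ft³ in storage unit 4; 39 ft³ remain.
Put 9 ft³ in storage unit 1; 22 ft³ remain.
Put 29 ft³ in storage unit 2; 5 ft³ remain.
Put 74 ft³ in storage unit 5; 26 ft³ remain.
Put 57 ft³ in storage unit 6; 43 ft³ remain.
Put 75 ft³ in storage unit 7; 25 ft³ remain.
Put 52 ft³ in storage unit 8; 48 ft³ remain.
Put 10 ft³ in storage unit 1; 12 ft³ remain.
Put 65 ft³ in storage unit 9; 35 ft³ remain.
Put 20 ft³ in storage unit 3; 25 ft³ remain.
Put 75 ft³ in storage unit 10; 25 ft³ remain.
Put 73 ft³ in storage unit 11; 27 ft³ remain.
Put 11 ft³ in storage unit 1; 1 ft³ remain.
Put 75 ft³ in storage unit 12; 25 ft³ remain.
12 storage units × 100 ft³ = 1200 ft³; used 876 ft³; unused 324 ft³.

324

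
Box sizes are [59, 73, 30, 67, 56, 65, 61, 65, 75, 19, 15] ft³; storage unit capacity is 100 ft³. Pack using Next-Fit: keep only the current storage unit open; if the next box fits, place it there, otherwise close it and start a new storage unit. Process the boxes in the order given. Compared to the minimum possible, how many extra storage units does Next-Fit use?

1

Next-Fit: [59] [73] [30,67] [56] [65] [61] [65] [75,19] [15] → 9 storage units.
8 boxes exceed 50 ft³ (half the capacity), and no two of those can share a storage unit, so at least 8 storage units are needed.
An optimal packing achieves that bound: [75,19] [73,15] [67,30] [65] [65] [61] [59] [56] → 8 storage units.
Excess: 9 − 8 = 1.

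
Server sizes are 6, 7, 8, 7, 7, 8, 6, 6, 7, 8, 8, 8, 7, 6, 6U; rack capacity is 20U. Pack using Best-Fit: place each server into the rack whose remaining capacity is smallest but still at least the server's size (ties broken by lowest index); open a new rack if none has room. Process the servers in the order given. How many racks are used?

6

6U → rack 1 (remaining 14U)
7U → rack 1 (remaining 7U)
8U → rack 2 (remaining 12U)
7U → rack 1 (remaining 0U)
7U → rack 2 (remaining 5U)
8U → rack 3 (remaining 12U)
6U → rack 3 (remaining 6U)
6U → rack 3 (remaining 0U)
7U → rack 4 (remaining 13U)
8U → rack 4 (remaining 5U)
8U → rack 5 (remaining 12U)
8U → rack 5 (remaining 4U)
7U → rack 6 (remaining 13U)
6U → rack 6 (remaining 7U)
6U → rack 6 (remaining 1U)
Final racks: [6,7,7] [8,7] [8,6,6] [7,8] [8,8] [7,6,6].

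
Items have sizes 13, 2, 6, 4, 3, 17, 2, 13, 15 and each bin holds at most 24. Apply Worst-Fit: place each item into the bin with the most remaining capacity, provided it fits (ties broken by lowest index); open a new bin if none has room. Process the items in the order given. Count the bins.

bin 1: place 13, 11 left
bin 1: place 2, 9 left
bin 1: place 6, 3 left
bin 2: place 4, 20 left
bin 2: place 3, 17 left
bin 2: place 17, 0 left
bin 1: place 2, 1 left
bin 3: place 13, 11 left
bin 4: place 15, 9 left

4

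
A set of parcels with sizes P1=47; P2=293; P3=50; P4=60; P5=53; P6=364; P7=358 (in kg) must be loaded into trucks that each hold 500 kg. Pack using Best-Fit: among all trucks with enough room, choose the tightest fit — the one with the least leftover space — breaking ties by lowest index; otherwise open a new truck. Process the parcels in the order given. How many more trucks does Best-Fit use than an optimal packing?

0

Best-Fit: [47,293,50,60] [53,364] [358] → 3 trucks.
Total size 1225 kg; any packing needs at least ⌈1225/500⌉ = 3 trucks.
So 3 is already optimal.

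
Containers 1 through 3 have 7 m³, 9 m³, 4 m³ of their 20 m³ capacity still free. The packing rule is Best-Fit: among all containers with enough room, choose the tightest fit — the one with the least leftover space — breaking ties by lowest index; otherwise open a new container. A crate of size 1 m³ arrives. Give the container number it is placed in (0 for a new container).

3

Containers with room: container 1 (7 m³), container 2 (9 m³), container 3 (4 m³).
Tightest fit is container 3 with 4 m³ free.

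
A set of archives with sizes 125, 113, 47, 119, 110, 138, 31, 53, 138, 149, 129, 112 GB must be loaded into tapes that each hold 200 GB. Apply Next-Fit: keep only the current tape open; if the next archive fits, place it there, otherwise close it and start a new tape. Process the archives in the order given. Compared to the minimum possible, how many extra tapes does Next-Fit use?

0

Next-Fit: [125] [113,47] [119] [110] [138,31] [53,138] [149] [129] [112] → 9 tapes.
9 archives exceed 100 GB (half the capacity), and no two of those can share a tape, so at least 9 tapes are needed.
So 9 is already optimal.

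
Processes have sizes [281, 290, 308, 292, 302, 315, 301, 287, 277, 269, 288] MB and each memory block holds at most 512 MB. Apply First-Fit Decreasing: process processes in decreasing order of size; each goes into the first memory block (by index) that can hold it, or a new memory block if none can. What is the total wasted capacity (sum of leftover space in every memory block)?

Sorted descending: 315, 308, 302, 301, 292, 290, 288, 287, 281, 277, 269.
memory block 1: place 315 MB, 197 MB left
memory block 2: place 308 MB, 204 MB left
memory block 3: place 302 MB, 210 MB left
memory block 4: place 301 MB, 211 MB left
memory block 5: place 292 MB, 220 MB left
memory block 6: place 290 MB, 222 MB left
memory block 7: place 288 MB, 224 MB left
memory block 8: place 287 MB, 225 MB left
memory block 9: place 281 MB, 231 MB left
memory block 10: place 277 MB, 235 MB left
memory block 11: place 269 MB, 243 MB left
11 memory blocks × 512 MB = 5632 MB; used 3210 MB; unused 2422 MB.

2422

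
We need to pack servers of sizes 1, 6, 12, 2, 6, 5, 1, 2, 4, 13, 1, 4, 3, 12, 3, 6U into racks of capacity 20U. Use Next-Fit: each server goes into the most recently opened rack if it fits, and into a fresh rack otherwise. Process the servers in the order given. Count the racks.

5

Put 1U in rack 1; 19U remain.
Put 6U in rack 1; 13U remain.
Put 12U in rack 1; 1U remain.
Put 2U in rack 2; 18U remain.
Put 6U in rack 2; 12U remain.
Put 5U in rack 2; 7U remain.
Put 1U in rack 2; 6U remain.
Put 2U in rack 2; 4U remain.
Put 4U in rack 2; 0U remain.
Put 13U in rack 3; 7U remain.
Put 1U in rack 3; 6U remain.
Put 4U in rack 3; 2U remain.
Put 3U in rack 4; 17U remain.
Put 12U in rack 4; 5U remain.
Put 3U in rack 4; 2U remain.
Put 6U in rack 5; 14U remain.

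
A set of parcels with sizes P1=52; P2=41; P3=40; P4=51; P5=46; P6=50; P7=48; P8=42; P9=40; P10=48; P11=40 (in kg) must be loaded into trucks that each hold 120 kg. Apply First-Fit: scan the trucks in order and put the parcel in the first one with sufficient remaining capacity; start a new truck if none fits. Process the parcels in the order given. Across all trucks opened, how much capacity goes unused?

truck 1: place P1 (52 kg), 68 kg left
truck 1: place P2 (41 kg), 27 kg left
truck 2: place P3 (40 kg), 80 kg left
truck 2: place P4 (51 kg), 29 kg left
truck 3: place P5 (46 kg), 74 kg left
truck 3: place P6 (50 kg), 24 kg left
truck 4: place P7 (48 kg), 72 kg left
truck 4: place P8 (42 kg), 30 kg left
truck 5: place P9 (40 kg), 80 kg left
truck 5: place P10 (48 kg), 32 kg left
truck 6: place P11 (40 kg), 80 kg left
6 trucks × 120 kg = 720 kg; used 498 kg; unused 222 kg.

222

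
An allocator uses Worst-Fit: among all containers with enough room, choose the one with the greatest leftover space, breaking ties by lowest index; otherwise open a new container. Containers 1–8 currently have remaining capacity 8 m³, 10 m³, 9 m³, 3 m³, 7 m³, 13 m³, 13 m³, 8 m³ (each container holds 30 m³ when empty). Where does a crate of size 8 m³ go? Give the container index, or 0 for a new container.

6

Containers with room: container 1 (8 m³), container 2 (10 m³), container 3 (9 m³), container 6 (13 m³), container 7 (13 m³), container 8 (8 m³).
Most room is container 6 with 13 m³ free.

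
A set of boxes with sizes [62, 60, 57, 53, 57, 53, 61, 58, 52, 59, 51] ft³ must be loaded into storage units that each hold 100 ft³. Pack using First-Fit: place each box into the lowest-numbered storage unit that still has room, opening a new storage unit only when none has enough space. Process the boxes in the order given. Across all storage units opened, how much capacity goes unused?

477

62 ft³ → storage unit 1 (remaining 38 ft³)
60 ft³ → storage unit 2 (remaining 40 ft³)
57 ft³ → storage unit 3 (remaining 43 ft³)
53 ft³ → storage unit 4 (remaining 47 ft³)
57 ft³ → storage unit 5 (remaining 43 ft³)
53 ft³ → storage unit 6 (remaining 47 ft³)
61 ft³ → storage unit 7 (remaining 39 ft³)
58 ft³ → storage unit 8 (remaining 42 ft³)
52 ft³ → storage unit 9 (remaining 48 ft³)
59 ft³ → storage unit 10 (remaining 41 ft³)
51 ft³ → storage unit 11 (remaining 49 ft³)
11 storage units × 100 ft³ = 1100 ft³; used 623 ft³; unused 477 ft³.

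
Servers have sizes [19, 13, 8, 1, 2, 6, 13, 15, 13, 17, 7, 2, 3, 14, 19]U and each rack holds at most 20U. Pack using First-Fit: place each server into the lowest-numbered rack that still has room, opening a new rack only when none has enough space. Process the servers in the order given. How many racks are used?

9

19U → rack 1 (remaining 1U)
13U → rack 2 (remaining 7U)
8U → rack 3 (remaining 12U)
1U → rack 1 (remaining 0U)
2U → rack 2 (remaining 5U)
6U → rack 3 (remaining 6U)
13U → rack 4 (remaining 7U)
15U → rack 5 (remaining 5U)
13U → rack 6 (remaining 7U)
17U → rack 7 (remaining 3U)
7U → rack 4 (remaining 0U)
2U → rack 2 (remaining 3U)
3U → rack 2 (remaining 0U)
14U → rack 8 (remaining 6U)
19U → rack 9 (remaining 1U)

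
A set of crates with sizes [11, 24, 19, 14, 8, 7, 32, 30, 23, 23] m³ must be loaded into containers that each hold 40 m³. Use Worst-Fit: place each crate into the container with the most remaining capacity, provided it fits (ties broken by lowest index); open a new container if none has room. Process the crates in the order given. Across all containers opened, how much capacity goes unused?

11 m³ → container 1 (remaining 29 m³)
24 m³ → container 1 (remaining 5 m³)
19 m³ → container 2 (remaining 21 m³)
14 m³ → container 2 (remaining 7 m³)
8 m³ → container 3 (remaining 32 m³)
7 m³ → container 3 (remaining 25 m³)
32 m³ → container 4 (remaining 8 m³)
30 m³ → container 5 (remaining 10 m³)
23 m³ → container 3 (remaining 2 m³)
23 m³ → container 6 (remaining 17 m³)
6 containers × 40 m³ = 240 m³; used 191 m³; unused 49 m³.

49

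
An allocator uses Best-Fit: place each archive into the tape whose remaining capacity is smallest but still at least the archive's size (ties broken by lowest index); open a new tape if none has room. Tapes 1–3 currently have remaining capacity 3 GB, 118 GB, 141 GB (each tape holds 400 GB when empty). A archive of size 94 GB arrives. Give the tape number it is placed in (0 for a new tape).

2

Tapes with room: tape 2 (118 GB), tape 3 (141 GB).
Tightest fit is tape 2 with 118 GB free.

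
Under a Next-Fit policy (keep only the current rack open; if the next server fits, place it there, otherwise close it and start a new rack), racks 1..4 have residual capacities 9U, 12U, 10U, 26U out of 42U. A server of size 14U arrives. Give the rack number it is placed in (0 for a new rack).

Next-Fit only looks at rack 4, which has 26U free.
14U fits there.

4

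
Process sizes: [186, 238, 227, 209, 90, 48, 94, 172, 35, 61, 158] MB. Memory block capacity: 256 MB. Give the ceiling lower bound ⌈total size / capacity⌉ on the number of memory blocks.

6

Total size = 186 + 238 + 227 + 209 + 90 + 48 + 94 + 172 + 35 + 61 + 158 = 1518 MB.
⌈1518 / 256⌉ = 6.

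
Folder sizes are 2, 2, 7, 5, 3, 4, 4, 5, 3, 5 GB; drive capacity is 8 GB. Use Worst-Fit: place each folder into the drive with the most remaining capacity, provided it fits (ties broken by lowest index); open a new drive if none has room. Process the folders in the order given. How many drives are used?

Put 2 GB in drive 1; 6 GB remain.
Put 2 GB in drive 1; 4 GB remain.
Put 7 GB in drive 2; 1 GB remain.
Put 5 GB in drive 3; 3 GB remain.
Put 3 GB in drive 1; 1 GB remain.
Put 4 GB in drive 4; 4 GB remain.
Put 4 GB in drive 4; 0 GB remain.
Put 5 GB in drive 5; 3 GB remain.
Put 3 GB in drive 3; 0 GB remain.
Put 5 GB in drive 6; 3 GB remain.

6 drives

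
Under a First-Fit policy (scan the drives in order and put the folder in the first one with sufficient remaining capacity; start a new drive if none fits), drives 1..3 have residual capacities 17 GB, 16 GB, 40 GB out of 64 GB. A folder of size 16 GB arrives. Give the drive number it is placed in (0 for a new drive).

Drives with room: drive 1 (17 GB), drive 2 (16 GB), drive 3 (40 GB).
The first with room is drive 1.

1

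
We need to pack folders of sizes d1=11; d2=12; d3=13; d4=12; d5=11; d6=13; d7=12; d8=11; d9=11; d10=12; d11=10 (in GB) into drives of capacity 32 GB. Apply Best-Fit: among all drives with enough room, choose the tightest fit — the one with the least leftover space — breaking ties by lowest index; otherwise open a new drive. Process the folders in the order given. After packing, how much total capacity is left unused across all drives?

64

drive 1: place d1 (11 GB), 21 GB left
drive 1: place d2 (12 GB), 9 GB left
drive 2: place d3 (13 GB), 19 GB left
drive 2: place d4 (12 GB), 7 GB left
drive 3: place d5 (11 GB), 21 GB left
drive 3: place d6 (13 GB), 8 GB left
drive 4: place d7 (12 GB), 20 GB left
drive 4: place d8 (11 GB), 9 GB left
drive 5: place d9 (11 GB), 21 GB left
drive 5: place d10 (12 GB), 9 GB left
drive 6: place d11 (10 GB), 22 GB left
6 drives × 32 GB = 192 GB; used 128 GB; unused 64 GB.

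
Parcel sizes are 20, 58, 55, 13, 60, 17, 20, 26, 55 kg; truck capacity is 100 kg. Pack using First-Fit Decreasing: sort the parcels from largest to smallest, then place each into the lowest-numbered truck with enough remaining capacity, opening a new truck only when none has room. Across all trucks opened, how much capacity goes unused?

Sorted descending: 60, 58, 55, 55, 26, 20, 20, 17, 13.
truck 1: place 60 kg, 40 kg left
truck 2: place 58 kg, 42 kg left
truck 3: place 55 kg, 45 kg left
truck 4: place 55 kg, 45 kg left
truck 1: place 26 kg, 14 kg left
truck 2: place 20 kg, 22 kg left
truck 2: place 20 kg, 2 kg left
truck 3: place 17 kg, 28 kg left
truck 1: place 13 kg, 1 kg left
4 trucks × 100 kg = 400 kg; used 324 kg; unused 76 kg.

76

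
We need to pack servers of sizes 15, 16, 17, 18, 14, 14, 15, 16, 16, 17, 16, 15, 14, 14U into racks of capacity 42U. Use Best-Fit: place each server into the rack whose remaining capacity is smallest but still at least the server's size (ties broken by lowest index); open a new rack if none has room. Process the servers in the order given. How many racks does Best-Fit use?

7

Put 15U in rack 1; 27U remain.
Put 16U in rack 1; 11U remain.
Put 17U in rack 2; 25U remain.
Put 18U in rack 2; 7U remain.
Put 14U in rack 3; 28U remain.
Put 14U in rack 3; 14U remain.
Put 15U in rack 4; 27U remain.
Put 16U in rack 4; 11U remain.
Put 16U in rack 5; 26U remain.
Put 17U in rack 5; 9U remain.
Put 16U in rack 6; 26U remain.
Put 15U in rack 6; 11U remain.
Put 14U in rack 3; 0U remain.
Put 14U in rack 7; 28U remain.
Final racks: [15,16] [17,18] [14,14,14] [15,16] [16,17] [16,15] [14].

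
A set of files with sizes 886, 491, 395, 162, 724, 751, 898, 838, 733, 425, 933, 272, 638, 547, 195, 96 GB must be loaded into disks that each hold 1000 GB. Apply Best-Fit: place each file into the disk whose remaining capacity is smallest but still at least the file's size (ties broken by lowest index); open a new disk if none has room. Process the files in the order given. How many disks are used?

11

disk 1: place 886 GB, 114 GB left
disk 2: place 491 GB, 509 GB left
disk 2: place 395 GB, 114 GB left
disk 3: place 162 GB, 838 GB left
disk 3: place 724 GB, 114 GB left
disk 4: place 751 GB, 249 GB left
disk 5: place 898 GB, 102 GB left
disk 6: place 838 GB, 162 GB left
disk 7: place 733 GB, 267 GB left
disk 8: place 425 GB, 575 GB left
disk 9: place 933 GB, 67 GB left
disk 8: place 272 GB, 303 GB left
disk 10: place 638 GB, 362 GB left
disk 11: place 547 GB, 453 GB left
disk 4: place 195 GB, 54 GB left
disk 5: place 96 GB, 6 GB left
Final disks: [886] [491,395] [162,724] [751,195] [898,96] [838] [733] [425,272] [933] [638] [547].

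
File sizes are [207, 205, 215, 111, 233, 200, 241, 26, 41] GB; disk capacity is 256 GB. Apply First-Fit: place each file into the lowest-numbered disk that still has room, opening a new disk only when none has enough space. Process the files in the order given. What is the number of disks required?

207 GB → disk 1 (remaining 49 GB)
205 GB → disk 2 (remaining 51 GB)
215 GB → disk 3 (remaining 41 GB)
111 GB → disk 4 (remaining 145 GB)
233 GB → disk 5 (remaining 23 GB)
200 GB → disk 6 (remaining 56 GB)
241 GB → disk 7 (remaining 15 GB)
26 GB → disk 1 (remaining 23 GB)
41 GB → disk 2 (remaining 10 GB)
Final disks: [207,26] [205,41] [215] [111] [233] [200] [241].

7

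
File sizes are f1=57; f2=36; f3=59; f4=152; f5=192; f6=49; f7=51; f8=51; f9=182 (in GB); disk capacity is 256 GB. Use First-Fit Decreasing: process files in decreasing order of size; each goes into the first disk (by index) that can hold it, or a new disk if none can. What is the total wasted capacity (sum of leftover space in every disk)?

Sorted descending: 192, 182, 152, 59, 57, 51, 51, 49, 36.
192 GB → disk 1 (remaining 64 GB)
182 GB → disk 2 (remaining 74 GB)
152 GB → disk 3 (remaining 104 GB)
59 GB → disk 1 (remaining 5 GB)
57 GB → disk 2 (remaining 17 GB)
51 GB → disk 3 (remaining 53 GB)
51 GB → disk 3 (remaining 2 GB)
49 GB → disk 4 (remaining 207 GB)
36 GB → disk 4 (remaining 171 GB)
4 disks × 256 GB = 1024 GB; used 829 GB; unused 195 GB.

195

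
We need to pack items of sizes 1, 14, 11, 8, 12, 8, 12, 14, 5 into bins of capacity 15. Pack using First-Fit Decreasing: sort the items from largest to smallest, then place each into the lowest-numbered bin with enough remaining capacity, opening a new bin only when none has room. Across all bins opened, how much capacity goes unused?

20

Sorted descending: 14, 14, 12, 12, 11, 8, 8, 5, 1.
Put 14 in bin 1; 1 remain.
Put 14 in bin 2; 1 remain.
Put 12 in bin 3; 3 remain.
Put 12 in bin 4; 3 remain.
Put 11 in bin 5; 4 remain.
Put 8 in bin 6; 7 remain.
Put 8 in bin 7; 7 remain.
Put 5 in bin 6; 2 remain.
Put 1 in bin 1; 0 remain.
7 bins × 15 = 105; used 85; unused 20.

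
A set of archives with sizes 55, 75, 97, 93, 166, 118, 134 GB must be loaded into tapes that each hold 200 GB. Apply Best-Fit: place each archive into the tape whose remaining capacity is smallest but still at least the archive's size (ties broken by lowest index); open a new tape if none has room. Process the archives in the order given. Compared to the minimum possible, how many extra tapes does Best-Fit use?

Best-Fit: [55,75] [97,93] [166] [118] [134] → 5 tapes.
Total size 738 GB; any packing needs at least ⌈738/200⌉ = 4 tapes.
An optimal packing achieves that bound: [166] [134,55] [118,75] [97,93] → 4 tapes.
Excess: 5 − 4 = 1.

1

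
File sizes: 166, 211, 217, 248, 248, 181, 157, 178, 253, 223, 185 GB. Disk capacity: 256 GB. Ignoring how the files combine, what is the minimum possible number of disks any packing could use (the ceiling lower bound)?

Total size = 166 + 211 + 217 + 248 + 248 + 181 + 157 + 178 + 253 + 223 + 185 = 2267 GB.
⌈2267 / 256⌉ = 9.

9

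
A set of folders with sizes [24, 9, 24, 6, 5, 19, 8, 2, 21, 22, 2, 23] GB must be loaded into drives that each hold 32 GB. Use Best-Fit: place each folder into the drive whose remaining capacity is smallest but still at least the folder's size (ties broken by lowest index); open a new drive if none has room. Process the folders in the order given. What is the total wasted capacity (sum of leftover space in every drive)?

drive 1: place 24 GB, 8 GB left
drive 2: place 9 GB, 23 GB left
drive 3: place 24 GB, 8 GB left
drive 1: place 6 GB, 2 GB left
drive 3: place 5 GB, 3 GB left
drive 2: place 19 GB, 4 GB left
drive 4: place 8 GB, 24 GB left
drive 1: place 2 GB, 0 GB left
drive 4: place 21 GB, 3 GB left
drive 5: place 22 GB, 10 GB left
drive 3: place 2 GB, 1 GB left
drive 6: place 23 GB, 9 GB left
6 drives × 32 GB = 192 GB; used 165 GB; unused 27 GB.

27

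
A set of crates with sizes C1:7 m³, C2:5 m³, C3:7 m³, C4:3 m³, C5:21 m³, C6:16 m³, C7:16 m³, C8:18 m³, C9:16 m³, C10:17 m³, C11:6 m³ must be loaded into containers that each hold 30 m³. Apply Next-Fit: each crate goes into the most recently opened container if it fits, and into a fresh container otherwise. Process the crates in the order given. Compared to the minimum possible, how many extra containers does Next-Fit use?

Next-Fit: [7,5,7,3] [21] [16] [16] [18] [16] [17,6] → 7 containers.
6 crates exceed 15 m³ (half the capacity), and no two of those can share a container, so at least 6 containers are needed.
An optimal packing achieves that bound: [21,7] [18,7,5] [17,6,3] [16] [16] [16] → 6 containers.
Excess: 7 − 6 = 1.

1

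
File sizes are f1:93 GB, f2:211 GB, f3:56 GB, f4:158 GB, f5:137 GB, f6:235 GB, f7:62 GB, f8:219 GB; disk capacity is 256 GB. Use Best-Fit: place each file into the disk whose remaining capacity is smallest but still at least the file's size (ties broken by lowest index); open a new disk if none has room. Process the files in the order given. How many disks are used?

disk 1: place f1 (93 GB), 163 GB left
disk 2: place f2 (211 GB), 45 GB left
disk 1: place f3 (56 GB), 107 GB left
disk 3: place f4 (158 GB), 98 GB left
disk 4: place f5 (137 GB), 119 GB left
disk 5: place f6 (235 GB), 21 GB left
disk 3: place f7 (62 GB), 36 GB left
disk 6: place f8 (219 GB), 37 GB left

6 disks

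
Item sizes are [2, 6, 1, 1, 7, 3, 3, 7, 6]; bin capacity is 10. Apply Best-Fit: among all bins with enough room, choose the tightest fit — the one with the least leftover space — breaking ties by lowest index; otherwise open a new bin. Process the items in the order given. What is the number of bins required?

4

2 → bin 1 (remaining 8)
6 → bin 1 (remaining 2)
1 → bin 1 (remaining 1)
1 → bin 1 (remaining 0)
7 → bin 2 (remaining 3)
3 → bin 2 (remaining 0)
3 → bin 3 (remaining 7)
7 → bin 3 (remaining 0)
6 → bin 4 (remaining 4)
Final bins: [2,6,1,1] [7,3] [3,7] [6].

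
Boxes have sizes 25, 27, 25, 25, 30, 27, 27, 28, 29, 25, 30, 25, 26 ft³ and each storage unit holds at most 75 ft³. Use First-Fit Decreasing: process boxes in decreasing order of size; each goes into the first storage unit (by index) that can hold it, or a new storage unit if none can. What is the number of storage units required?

6

Sorted descending: 30, 30, 29, 28, 27, 27, 27, 26, 25, 25, 25, 25, 25.
storage unit 1: place 30 ft³, 45 ft³ left
storage unit 1: place 30 ft³, 15 ft³ left
storage unit 2: place 29 ft³, 46 ft³ left
storage unit 2: place 28 ft³, 18 ft³ left
storage unit 3: place 27 ft³, 48 ft³ left
storage unit 3: place 27 ft³, 21 ft³ left
storage unit 4: place 27 ft³, 48 ft³ left
storage unit 4: place 26 ft³, 22 ft³ left
storage unit 5: place 25 ft³, 50 ft³ left
storage unit 5: place 25 ft³, 25 ft³ left
storage unit 5: place 25 ft³, 0 ft³ left
storage unit 6: place 25 ft³, 50 ft³ left
storage unit 6: place 25 ft³, 25 ft³ left
Final storage units: [30,30] [29,28] [27,27] [27,26] [25,25,25] [25,25].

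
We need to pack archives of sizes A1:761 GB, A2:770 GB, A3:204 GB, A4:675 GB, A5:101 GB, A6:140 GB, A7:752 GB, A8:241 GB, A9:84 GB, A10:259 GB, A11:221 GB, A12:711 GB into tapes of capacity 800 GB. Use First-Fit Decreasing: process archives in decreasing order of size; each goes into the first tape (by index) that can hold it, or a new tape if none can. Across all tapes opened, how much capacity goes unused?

Sorted descending: 770, 761, 752, 711, 675, 259, 241, 221, 204, 140, 101, 84.
Put 770 GB in tape 1; 30 GB remain.
Put 761 GB in tape 2; 39 GB remain.
Put 752 GB in tape 3; 48 GB remain.
Put 711 GB in tape 4; 89 GB remain.
Put 675 GB in tape 5; 125 GB remain.
Put 259 GB in tape 6; 541 GB remain.
Put 241 GB in tape 6; 300 GB remain.
Put 221 GB in tape 6; 79 GB remain.
Put 204 GB in tape 7; 596 GB remain.
Put 140 GB in tape 7; 456 GB remain.
Put 101 GB in tape 5; 24 GB remain.
Put 84 GB in tape 4; 5 GB remain.
7 tapes × 800 GB = 5600 GB; used 4919 GB; unused 681 GB.

681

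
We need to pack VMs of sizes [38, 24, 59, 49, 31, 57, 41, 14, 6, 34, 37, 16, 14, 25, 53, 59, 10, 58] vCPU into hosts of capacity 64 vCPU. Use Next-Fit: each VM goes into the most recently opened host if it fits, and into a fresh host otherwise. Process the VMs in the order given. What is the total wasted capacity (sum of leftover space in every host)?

Put 38 vCPU in host 1; 26 vCPU remain.
Put 24 vCPU in host 1; 2 vCPU remain.
Put 59 vCPU in host 2; 5 vCPU remain.
Put 49 vCPU in host 3; 15 vCPU remain.
Put 31 vCPU in host 4; 33 vCPU remain.
Put 57 vCPU in host 5; 7 vCPU remain.
Put 41 vCPU in host 6; 23 vCPU remain.
Put 14 vCPU in host 6; 9 vCPU remain.
Put 6 vCPU in host 6; 3 vCPU remain.
Put 34 vCPU in host 7; 30 vCPU remain.
Put 37 vCPU in host 8; 27 vCPU remain.
Put 16 vCPU in host 8; 11 vCPU remain.
Put 14 vCPU in host 9; 50 vCPU remain.
Put 25 vCPU in host 9; 25 vCPU remain.
Put 53 vCPU in host 10; 11 vCPU remain.
Put 59 vCPU in host 11; 5 vCPU remain.
Put 10 vCPU in host 12; 54 vCPU remain.
Put 58 vCPU in host 13; 6 vCPU remain.
13 hosts × 64 vCPU = 832 vCPU; used 625 vCPU; unused 207 vCPU.

207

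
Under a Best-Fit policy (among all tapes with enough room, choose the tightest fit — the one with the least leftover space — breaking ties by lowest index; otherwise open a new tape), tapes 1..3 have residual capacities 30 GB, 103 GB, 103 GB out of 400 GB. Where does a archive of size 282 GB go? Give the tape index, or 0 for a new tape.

0

No tape has ≥ 282 GB free, so a new tape is opened.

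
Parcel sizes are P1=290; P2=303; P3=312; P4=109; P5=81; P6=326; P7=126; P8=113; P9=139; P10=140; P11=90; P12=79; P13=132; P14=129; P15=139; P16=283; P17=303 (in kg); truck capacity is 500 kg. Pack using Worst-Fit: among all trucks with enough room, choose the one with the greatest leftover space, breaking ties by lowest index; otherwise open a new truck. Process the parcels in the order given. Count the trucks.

P1 (290 kg) → truck 1 (remaining 210 kg)
P2 (303 kg) → truck 2 (remaining 197 kg)
P3 (312 kg) → truck 3 (remaining 188 kg)
P4 (109 kg) → truck 1 (remaining 101 kg)
P5 (81 kg) → truck 2 (remaining 116 kg)
P6 (326 kg) → truck 4 (remaining 174 kg)
P7 (126 kg) → truck 3 (remaining 62 kg)
P8 (113 kg) → truck 4 (remaining 61 kg)
P9 (139 kg) → truck 5 (remaining 361 kg)
P10 (140 kg) → truck 5 (remaining 221 kg)
P11 (90 kg) → truck 5 (remaining 131 kg)
P12 (79 kg) → truck 5 (remaining 52 kg)
P13 (132 kg) → truck 6 (remaining 368 kg)
P14 (129 kg) → truck 6 (remaining 239 kg)
P15 (139 kg) → truck 6 (remaining 100 kg)
P16 (283 kg) → truck 7 (remaining 217 kg)
P17 (303 kg) → truck 8 (remaining 197 kg)

8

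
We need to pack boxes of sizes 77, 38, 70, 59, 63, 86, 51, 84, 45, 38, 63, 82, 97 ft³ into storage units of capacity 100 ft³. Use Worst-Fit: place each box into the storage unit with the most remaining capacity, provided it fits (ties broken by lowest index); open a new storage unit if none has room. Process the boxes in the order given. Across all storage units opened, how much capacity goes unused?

247

storage unit 1: place 77 ft³, 23 ft³ left
storage unit 2: place 38 ft³, 62 ft³ left
storage unit 3: place 70 ft³, 30 ft³ left
storage unit 2: place 59 ft³, 3 ft³ left
storage unit 4: place 63 ft³, 37 ft³ left
storage unit 5: place 86 ft³, 14 ft³ left
storage unit 6: place 51 ft³, 49 ft³ left
storage unit 7: place 84 ft³, 16 ft³ left
storage unit 6: place 45 ft³, 4 ft³ left
storage unit 8: place 38 ft³, 62 ft³ left
storage unit 9: place 63 ft³, 37 ft³ left
storage unit 10: place 82 ft³, 18 ft³ left
storage unit 11: place 97 ft³, 3 ft³ left
11 storage units × 100 ft³ = 1100 ft³; used 853 ft³; unused 247 ft³.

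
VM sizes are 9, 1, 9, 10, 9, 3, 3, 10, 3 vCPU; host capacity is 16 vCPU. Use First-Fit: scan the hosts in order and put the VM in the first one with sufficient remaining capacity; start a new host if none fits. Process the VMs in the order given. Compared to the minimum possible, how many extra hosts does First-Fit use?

0

First-Fit: [9,1,3,3] [9,3] [10] [9] [10] → 5 hosts.
5 VMs exceed 8 vCPU (half the capacity), and no two of those can share a host, so at least 5 hosts are needed.
So 5 is already optimal.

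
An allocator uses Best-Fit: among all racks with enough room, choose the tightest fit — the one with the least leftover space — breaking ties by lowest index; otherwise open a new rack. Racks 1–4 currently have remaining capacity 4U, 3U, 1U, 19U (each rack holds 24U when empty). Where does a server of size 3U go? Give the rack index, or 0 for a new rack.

2

Racks with room: rack 1 (4U), rack 2 (3U), rack 4 (19U).
Tightest fit is rack 2 with 3U free.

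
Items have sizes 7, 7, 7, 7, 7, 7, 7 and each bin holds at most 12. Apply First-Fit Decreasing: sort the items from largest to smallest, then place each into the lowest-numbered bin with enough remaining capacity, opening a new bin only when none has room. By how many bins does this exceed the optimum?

First-Fit Decreasing: [7] [7] [7] [7] [7] [7] [7] → 7 bins.
7 items exceed 6 (half the capacity), and no two of those can share a bin, so at least 7 bins are needed.
So 7 is already optimal.

0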